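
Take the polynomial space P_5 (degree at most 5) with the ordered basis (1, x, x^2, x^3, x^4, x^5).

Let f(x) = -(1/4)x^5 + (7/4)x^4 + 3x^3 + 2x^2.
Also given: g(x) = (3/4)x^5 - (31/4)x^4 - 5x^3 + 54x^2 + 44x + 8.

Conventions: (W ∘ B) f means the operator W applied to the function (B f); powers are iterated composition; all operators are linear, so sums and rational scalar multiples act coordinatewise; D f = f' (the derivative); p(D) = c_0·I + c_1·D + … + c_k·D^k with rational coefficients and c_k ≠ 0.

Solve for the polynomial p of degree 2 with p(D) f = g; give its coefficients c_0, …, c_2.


c_0 = -3, c_1 = 2, c_2 = 2

D^0 f = -(1/4)x^5 + (7/4)x^4 + 3x^3 + 2x^2
D^1 f = -(5/4)x^4 + 7x^3 + 9x^2 + 4x
D^2 f = -5x^3 + 21x^2 + 18x + 4
matching coefficients of g against c_0 f + c_1 Df + … from the top degree down determines the c_i
solution: c_0 = -3, c_1 = 2, c_2 = 2


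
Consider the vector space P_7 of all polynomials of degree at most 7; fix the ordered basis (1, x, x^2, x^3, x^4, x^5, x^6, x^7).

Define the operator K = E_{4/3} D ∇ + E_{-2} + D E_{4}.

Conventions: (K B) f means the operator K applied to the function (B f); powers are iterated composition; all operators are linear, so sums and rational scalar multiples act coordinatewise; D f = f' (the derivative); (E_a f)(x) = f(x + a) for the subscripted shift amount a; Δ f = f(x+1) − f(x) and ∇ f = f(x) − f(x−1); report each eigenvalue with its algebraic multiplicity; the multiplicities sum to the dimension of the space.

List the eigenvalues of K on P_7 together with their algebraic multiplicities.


λ = 1 (multiplicity 8)

image of 1: 1
image of x: x - 1
image of x^2: x^2 - 2x + 14
image of x^3: x^3 - 3x^2 + 42x + 45
image of x^4: x^4 - 4x^3 + 84x^2 + 180x + 844/3
image of x^5: x^5 - 5x^4 + 140x^3 + 450x^2 + (4220/3)x + 34121/27
image of x^6: x^6 - 6x^5 + 210x^4 + 900x^3 + 4220x^2 + (68242/9)x + 168298/27
image of x^7: x^7 - 7x^6 + 294x^5 + 1575x^4 + (29540/3)x^3 + (238847/9)x^2 + (1178086/27)x + 2315249/81
the matrix is upper triangular; its diagonal is (1, 1, 1, 1, 1, 1, 1, 1)
for a triangular matrix the eigenvalues are the diagonal entries, with algebraic multiplicity their repetition count


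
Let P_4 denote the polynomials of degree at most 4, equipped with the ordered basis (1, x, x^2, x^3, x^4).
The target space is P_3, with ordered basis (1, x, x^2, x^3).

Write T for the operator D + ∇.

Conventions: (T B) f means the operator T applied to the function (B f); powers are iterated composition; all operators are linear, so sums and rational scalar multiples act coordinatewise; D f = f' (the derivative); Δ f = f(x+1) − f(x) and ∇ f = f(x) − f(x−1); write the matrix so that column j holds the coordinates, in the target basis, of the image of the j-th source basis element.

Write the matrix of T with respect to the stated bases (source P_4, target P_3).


the matrix is [[0, 2, -1, 1, -1]; [0, 0, 4, -3, 4]; [0, 0, 0, 6, -6]; [0, 0, 0, 0, 8]] (rows listed top to bottom)

image of 1: 0
image of x: 2
image of x^2: 4x - 1
image of x^3: 6x^2 - 3x + 1
image of x^4: 8x^3 - 6x^2 + 4x - 1
each image's coordinates form column j of the matrix


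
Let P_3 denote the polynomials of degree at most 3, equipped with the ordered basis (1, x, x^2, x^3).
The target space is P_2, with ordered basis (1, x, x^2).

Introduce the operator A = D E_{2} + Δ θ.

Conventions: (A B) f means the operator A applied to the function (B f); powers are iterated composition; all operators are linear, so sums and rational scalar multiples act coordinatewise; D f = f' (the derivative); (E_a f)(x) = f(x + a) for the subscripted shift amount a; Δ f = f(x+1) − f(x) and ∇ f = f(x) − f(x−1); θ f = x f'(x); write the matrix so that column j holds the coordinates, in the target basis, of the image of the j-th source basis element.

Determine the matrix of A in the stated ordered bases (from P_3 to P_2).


the matrix is [[0, 2, 6, 15]; [0, 0, 6, 21]; [0, 0, 0, 12]] (rows listed top to bottom)

image of 1: 0
image of x: 2
image of x^2: 6x + 6
image of x^3: 12x^2 + 21x + 15
each image's coordinates form column j of the matrix


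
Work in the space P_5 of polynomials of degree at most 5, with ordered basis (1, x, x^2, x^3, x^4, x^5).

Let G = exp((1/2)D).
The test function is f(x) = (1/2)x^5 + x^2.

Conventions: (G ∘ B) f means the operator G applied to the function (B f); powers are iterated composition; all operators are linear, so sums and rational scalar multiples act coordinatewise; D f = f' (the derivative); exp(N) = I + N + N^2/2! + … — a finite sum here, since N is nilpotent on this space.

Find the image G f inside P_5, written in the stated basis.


order-1 term: (5/4)x^4 + x
order-2 term: (5/4)x^3 + 1/4
order-3 term: (5/8)x^2
order-4 term: (5/32)x
order-5 term: 1/64
the series for exp((1/2)D) f terminates at order 5
exp((1/2)D) f = (1/2)x^5 + (5/4)x^4 + (5/4)x^3 + (13/8)x^2 + (37/32)x + 17/64

the result is g(x) = (1/2)x^5 + (5/4)x^4 + (5/4)x^3 + (13/8)x^2 + (37/32)x + 17/64


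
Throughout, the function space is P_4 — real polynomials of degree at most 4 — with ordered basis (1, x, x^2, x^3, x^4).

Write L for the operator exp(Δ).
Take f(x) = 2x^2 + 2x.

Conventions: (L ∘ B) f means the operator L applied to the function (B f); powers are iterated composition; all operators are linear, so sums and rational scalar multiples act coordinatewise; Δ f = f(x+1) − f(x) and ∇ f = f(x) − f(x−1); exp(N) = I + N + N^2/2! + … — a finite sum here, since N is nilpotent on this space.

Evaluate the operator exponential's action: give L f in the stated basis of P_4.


g(x) = 2x^2 + 6x + 6

order-1 term: 4x + 4
order-2 term: 2
the series for exp(Δ) f terminates at order 2
exp(Δ) f = 2x^2 + 6x + 6


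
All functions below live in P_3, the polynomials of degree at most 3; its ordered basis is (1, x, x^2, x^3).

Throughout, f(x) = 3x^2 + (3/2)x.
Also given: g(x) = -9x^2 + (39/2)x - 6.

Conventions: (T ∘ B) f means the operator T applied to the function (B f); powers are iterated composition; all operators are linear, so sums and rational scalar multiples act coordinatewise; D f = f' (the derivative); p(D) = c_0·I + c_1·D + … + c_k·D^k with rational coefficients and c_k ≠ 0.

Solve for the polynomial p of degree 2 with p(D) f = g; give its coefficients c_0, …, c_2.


c_0 = -3, c_1 = 4, c_2 = -2

D^0 f = 3x^2 + (3/2)x
D^1 f = 6x + 3/2
D^2 f = 6
matching coefficients of g against c_0 f + c_1 Df + … from the top degree down determines the c_i
solution: c_0 = -3, c_1 = 4, c_2 = -2


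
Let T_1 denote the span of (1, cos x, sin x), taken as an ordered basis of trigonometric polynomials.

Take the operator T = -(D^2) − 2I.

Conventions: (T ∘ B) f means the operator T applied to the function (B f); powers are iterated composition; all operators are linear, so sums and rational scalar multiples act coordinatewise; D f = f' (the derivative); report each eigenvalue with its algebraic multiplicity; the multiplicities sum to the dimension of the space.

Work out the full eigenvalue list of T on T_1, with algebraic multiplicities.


image of 1: -2
image of cos x: -cos x
image of sin x: -sin x
the matrix is diagonal; its diagonal is (-2, -1, -1)
for a triangular matrix the eigenvalues are the diagonal entries, with algebraic multiplicity their repetition count

λ = -2 (multiplicity 1), λ = -1 (multiplicity 2)


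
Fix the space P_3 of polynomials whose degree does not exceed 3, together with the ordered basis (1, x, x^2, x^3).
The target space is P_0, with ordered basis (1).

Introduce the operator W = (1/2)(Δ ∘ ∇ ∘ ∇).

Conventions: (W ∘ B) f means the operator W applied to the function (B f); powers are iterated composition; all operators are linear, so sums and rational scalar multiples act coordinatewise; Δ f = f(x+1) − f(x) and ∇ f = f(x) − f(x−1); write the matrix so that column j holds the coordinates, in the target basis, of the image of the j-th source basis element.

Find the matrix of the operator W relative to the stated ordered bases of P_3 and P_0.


image of 1: 0
image of x: 0
image of x^2: 0
image of x^3: 3
each image's coordinates form column j of the matrix

the matrix is [[0, 0, 0, 3]] (rows listed top to bottom)


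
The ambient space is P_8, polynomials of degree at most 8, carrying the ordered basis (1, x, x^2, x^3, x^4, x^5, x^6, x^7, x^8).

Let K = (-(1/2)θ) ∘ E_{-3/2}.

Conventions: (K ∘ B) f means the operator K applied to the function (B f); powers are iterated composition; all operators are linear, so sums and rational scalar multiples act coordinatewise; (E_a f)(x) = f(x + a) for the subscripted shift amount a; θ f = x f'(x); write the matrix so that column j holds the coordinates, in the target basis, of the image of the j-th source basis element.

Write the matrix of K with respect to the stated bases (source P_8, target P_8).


image of 1: 0
image of x: -(1/2)x
image of x^2: -x^2 + (3/2)x
image of x^3: -(3/2)x^3 + (9/2)x^2 - (27/8)x
image of x^4: -2x^4 + 9x^3 - (27/2)x^2 + (27/4)x
image of x^5: -(5/2)x^5 + 15x^4 - (135/4)x^3 + (135/4)x^2 - (405/32)x
image of x^6: -3x^6 + (45/2)x^5 - (135/2)x^4 + (405/4)x^3 - (1215/16)x^2 + (729/32)x
image of x^7: -(7/2)x^7 + (63/2)x^6 - (945/8)x^5 + (945/4)x^4 - (8505/32)x^3 + (5103/32)x^2 - (5103/128)x
image of x^8: -4x^8 + 42x^7 - 189x^6 + (945/2)x^5 - (2835/4)x^4 + (5103/8)x^3 - (5103/16)x^2 + (2187/32)x
each image's coordinates form column j of the matrix

the matrix is [[0, 0, 0, 0, 0, 0, 0, 0, 0]; [0, -1/2, 3/2, -27/8, 27/4, -405/32, 729/32, -5103/128, 2187/32]; [0, 0, -1, 9/2, -27/2, 135/4, -1215/16, 5103/32, -5103/16]; [0, 0, 0, -3/2, 9, -135/4, 405/4, -8505/32, 5103/8]; [0, 0, 0, 0, -2, 15, -135/2, 945/4, -2835/4]; [0, 0, 0, 0, 0, -5/2, 45/2, -945/8, 945/2]; [0, 0, 0, 0, 0, 0, -3, 63/2, -189]; [0, 0, 0, 0, 0, 0, 0, -7/2, 42]; [0, 0, 0, 0, 0, 0, 0, 0, -4]] (rows listed top to bottom)


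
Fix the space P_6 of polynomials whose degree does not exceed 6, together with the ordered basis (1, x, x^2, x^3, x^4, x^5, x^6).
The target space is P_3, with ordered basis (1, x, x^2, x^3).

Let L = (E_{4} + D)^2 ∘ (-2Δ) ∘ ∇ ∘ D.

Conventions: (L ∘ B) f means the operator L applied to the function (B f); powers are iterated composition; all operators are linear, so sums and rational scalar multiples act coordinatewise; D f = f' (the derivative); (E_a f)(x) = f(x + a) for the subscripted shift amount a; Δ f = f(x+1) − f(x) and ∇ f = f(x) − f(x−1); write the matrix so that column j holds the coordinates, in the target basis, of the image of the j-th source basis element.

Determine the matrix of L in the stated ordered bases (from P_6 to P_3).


image of 1: 0
image of x: 0
image of x^2: 0
image of x^3: -12
image of x^4: -48x - 480
image of x^5: -120x^2 - 2400x - 9860
image of x^6: -240x^3 - 7200x^2 - 59160x - 147120
each image's coordinates form column j of the matrix

the matrix is [[0, 0, 0, -12, -480, -9860, -147120]; [0, 0, 0, 0, -48, -2400, -59160]; [0, 0, 0, 0, 0, -120, -7200]; [0, 0, 0, 0, 0, 0, -240]] (rows listed top to bottom)


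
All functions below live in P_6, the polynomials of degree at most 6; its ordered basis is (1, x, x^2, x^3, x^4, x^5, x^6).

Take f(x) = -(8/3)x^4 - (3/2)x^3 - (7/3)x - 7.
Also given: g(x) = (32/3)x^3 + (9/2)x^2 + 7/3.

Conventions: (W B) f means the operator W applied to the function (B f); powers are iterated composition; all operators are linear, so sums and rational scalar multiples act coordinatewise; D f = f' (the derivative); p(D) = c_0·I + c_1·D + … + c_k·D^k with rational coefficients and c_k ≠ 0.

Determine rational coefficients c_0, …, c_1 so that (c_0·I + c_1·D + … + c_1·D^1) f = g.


D^0 f = -(8/3)x^4 - (3/2)x^3 - (7/3)x - 7
D^1 f = -(32/3)x^3 - (9/2)x^2 - 7/3
matching coefficients of g against c_0 f + c_1 Df + … from the top degree down determines the c_i
solution: c_0 = 0, c_1 = -1

p(D) = -D, i.e. c_0 = 0, c_1 = -1


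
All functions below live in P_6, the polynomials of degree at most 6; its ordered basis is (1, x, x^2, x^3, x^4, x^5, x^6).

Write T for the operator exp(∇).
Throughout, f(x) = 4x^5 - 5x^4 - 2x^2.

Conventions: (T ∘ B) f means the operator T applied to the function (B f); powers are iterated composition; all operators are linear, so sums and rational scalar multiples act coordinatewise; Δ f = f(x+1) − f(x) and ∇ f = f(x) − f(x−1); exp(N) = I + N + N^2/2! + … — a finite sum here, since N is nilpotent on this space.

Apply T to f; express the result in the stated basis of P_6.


order-1 term: 20x^4 - 60x^3 + 70x^2 - 44x + 11
order-2 term: 40x^3 - 150x^2 + 200x - 97
order-3 term: 40x^2 - 140x + 130
order-4 term: 20x - 45
order-5 term: 4
the series for exp(∇) f terminates at order 5
exp(∇) f = 4x^5 + 15x^4 - 20x^3 - 42x^2 + 36x + 3

g(x) = 4x^5 + 15x^4 - 20x^3 - 42x^2 + 36x + 3


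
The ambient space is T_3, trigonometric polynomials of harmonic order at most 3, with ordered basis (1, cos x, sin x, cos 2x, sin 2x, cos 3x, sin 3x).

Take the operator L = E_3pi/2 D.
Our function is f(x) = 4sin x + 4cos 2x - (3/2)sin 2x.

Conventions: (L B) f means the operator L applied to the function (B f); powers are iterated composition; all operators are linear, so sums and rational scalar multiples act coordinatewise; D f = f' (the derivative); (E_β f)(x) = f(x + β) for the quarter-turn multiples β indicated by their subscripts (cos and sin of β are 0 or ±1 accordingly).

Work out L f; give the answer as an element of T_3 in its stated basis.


D f = 4cos x - 3cos 2x - 8sin 2x
E_3pi/2 D f = 4sin x + 3cos 2x + 8sin 2x

g(x) = 4sin x + 3cos 2x + 8sin 2x


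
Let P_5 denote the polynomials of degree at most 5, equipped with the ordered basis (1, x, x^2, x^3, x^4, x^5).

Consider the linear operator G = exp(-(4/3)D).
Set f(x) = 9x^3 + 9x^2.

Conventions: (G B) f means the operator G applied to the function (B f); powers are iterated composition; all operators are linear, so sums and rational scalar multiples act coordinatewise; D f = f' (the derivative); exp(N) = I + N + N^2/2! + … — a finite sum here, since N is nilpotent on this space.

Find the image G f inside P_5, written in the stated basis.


order-1 term: -36x^2 - 24x
order-2 term: 48x + 16
order-3 term: -64/3
the series for exp(-(4/3)D) f terminates at order 3
exp(-(4/3)D) f = 9x^3 - 27x^2 + 24x - 16/3

the image equals g(x) = 9x^3 - 27x^2 + 24x - 16/3


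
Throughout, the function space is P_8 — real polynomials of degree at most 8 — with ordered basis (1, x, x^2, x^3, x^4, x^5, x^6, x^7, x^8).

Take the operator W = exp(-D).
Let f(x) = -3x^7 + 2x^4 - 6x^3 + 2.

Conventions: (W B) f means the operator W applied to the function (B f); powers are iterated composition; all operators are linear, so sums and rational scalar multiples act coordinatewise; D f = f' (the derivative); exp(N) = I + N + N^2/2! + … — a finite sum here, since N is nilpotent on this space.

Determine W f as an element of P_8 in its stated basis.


the image equals g(x) = -3x^7 + 21x^6 - 63x^5 + 107x^4 - 119x^3 + 93x^2 - 47x + 13

order-1 term: 21x^6 - 8x^3 + 18x^2
order-2 term: -63x^5 + 12x^2 - 18x
order-3 term: 105x^4 - 8x + 6
order-4 term: -105x^3 + 2
order-5 term: 63x^2
order-6 term: -21x
order-7 term: 3
the series for exp(-D) f terminates at order 7
exp(-D) f = -3x^7 + 21x^6 - 63x^5 + 107x^4 - 119x^3 + 93x^2 - 47x + 13


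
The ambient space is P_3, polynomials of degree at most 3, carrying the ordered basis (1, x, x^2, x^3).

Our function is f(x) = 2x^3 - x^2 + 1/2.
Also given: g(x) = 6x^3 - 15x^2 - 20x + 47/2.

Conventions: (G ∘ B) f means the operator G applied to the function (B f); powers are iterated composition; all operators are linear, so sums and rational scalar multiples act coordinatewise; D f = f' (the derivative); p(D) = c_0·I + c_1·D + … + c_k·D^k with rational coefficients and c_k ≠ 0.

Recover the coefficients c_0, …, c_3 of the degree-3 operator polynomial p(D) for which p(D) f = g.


p(D) = 3·I − 2·D − 2·D^2 + (3/2)·D^3, i.e. c_0 = 3, c_1 = -2, c_2 = -2, c_3 = 3/2

D^0 f = 2x^3 - x^2 + 1/2
D^1 f = 6x^2 - 2x
D^2 f = 12x - 2
D^3 f = 12
matching coefficients of g against c_0 f + c_1 Df + … from the top degree down determines the c_i
solution: c_0 = 3, c_1 = -2, c_2 = -2, c_3 = 3/2


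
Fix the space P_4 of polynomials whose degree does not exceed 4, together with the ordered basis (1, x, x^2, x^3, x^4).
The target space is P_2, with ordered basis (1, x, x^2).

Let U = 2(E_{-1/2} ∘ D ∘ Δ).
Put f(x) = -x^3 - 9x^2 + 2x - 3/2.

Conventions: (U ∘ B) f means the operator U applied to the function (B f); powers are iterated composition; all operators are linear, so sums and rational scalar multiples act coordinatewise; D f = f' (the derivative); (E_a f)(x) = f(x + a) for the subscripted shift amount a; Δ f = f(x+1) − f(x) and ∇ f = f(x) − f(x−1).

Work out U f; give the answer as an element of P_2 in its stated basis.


Δ f = -3x^2 - 21x - 8
D Δ f = -6x - 21
E_{-1/2} (D ∘ Δ) f = -6x - 18
(2(E_{-1/2} ∘ D ∘ Δ)) f = -12x - 36

the image equals g(x) = -12x - 36


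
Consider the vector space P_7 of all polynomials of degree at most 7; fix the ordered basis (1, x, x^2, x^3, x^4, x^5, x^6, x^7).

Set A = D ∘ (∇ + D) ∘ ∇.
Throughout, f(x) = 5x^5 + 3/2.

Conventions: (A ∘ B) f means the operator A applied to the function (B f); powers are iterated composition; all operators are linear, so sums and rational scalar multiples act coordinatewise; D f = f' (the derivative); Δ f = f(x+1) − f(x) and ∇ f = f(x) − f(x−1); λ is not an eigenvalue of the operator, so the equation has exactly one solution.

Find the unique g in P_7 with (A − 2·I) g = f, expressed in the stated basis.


the image equals g(x) = -(5/2)x^5 - 150x^2 + 225x - 453/4

write g with unknown coordinates in the stated basis and equate coefficients in (A − 2·I) g = f
solving from the highest basis element down gives g = -(5/2)x^5 - 150x^2 + 225x - 453/4
check: A g = -300x^2 + 450x - 225
so A g − 2·g = 5x^5 + 3/2 = f ✓


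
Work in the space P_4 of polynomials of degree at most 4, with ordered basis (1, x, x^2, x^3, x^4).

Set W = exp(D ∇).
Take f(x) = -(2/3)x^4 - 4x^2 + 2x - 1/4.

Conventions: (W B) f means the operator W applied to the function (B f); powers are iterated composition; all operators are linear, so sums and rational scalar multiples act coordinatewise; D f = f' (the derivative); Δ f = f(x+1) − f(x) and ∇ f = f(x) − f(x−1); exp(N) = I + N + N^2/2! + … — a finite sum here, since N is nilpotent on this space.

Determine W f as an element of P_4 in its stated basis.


order-1 term: -8x^2 + 8x - 32/3
order-2 term: -8
the series for exp(D ∇) f terminates at order 2
exp(D ∇) f = -(2/3)x^4 - 12x^2 + 10x - 227/12

the result is g(x) = -(2/3)x^4 - 12x^2 + 10x - 227/12


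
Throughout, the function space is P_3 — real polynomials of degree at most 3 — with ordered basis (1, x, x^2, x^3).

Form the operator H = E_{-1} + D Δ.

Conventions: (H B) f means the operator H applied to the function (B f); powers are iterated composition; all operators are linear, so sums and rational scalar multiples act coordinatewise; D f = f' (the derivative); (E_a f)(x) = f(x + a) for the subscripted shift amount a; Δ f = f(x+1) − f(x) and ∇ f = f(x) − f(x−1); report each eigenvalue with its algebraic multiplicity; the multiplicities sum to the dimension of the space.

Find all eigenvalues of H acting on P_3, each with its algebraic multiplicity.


image of 1: 1
image of x: x - 1
image of x^2: x^2 - 2x + 3
image of x^3: x^3 - 3x^2 + 9x + 2
the matrix is upper triangular; its diagonal is (1, 1, 1, 1)
for a triangular matrix the eigenvalues are the diagonal entries, with algebraic multiplicity their repetition count

λ = 1 (multiplicity 4)


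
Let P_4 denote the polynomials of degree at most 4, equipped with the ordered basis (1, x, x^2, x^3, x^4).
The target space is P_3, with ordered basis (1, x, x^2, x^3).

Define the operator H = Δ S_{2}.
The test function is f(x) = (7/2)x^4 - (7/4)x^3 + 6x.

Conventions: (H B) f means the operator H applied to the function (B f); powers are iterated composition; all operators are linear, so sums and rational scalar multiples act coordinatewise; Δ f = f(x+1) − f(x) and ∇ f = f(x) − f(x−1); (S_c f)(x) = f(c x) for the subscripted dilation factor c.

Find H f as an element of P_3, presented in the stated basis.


S_{2} f = 56x^4 - 14x^3 + 12x
Δ S_{2} f = 224x^3 + 294x^2 + 182x + 54

the result is g(x) = 224x^3 + 294x^2 + 182x + 54


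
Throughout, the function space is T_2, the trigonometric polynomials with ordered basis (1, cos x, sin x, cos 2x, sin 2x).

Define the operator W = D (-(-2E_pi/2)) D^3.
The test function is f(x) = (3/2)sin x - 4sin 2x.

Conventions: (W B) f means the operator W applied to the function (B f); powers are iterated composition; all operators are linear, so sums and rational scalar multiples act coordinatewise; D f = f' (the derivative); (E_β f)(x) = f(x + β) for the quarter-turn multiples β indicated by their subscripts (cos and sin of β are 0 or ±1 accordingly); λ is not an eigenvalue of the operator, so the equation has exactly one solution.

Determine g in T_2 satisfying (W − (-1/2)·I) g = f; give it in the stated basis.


g(x) = -(12/17)cos x + (3/17)sin x + (8/63)sin 2x

write g with unknown coordinates in the stated basis and equate coefficients in (W − (-1/2)·I) g = f
solving from the highest basis element down gives g = -(12/17)cos x + (3/17)sin x + (8/63)sin 2x
check: W g = (6/17)cos x + (24/17)sin x - (256/63)sin 2x
so W g − (-1/2)·g = (3/2)sin x - 4sin 2x = f ✓


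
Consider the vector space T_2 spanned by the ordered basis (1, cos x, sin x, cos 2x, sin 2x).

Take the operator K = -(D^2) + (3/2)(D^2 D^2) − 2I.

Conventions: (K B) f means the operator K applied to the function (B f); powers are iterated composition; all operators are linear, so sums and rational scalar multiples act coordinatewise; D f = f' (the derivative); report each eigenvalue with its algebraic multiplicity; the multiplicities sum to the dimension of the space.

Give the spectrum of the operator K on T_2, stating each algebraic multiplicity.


image of 1: -2
image of cos x: (1/2)cos x
image of sin x: (1/2)sin x
image of cos 2x: 26cos 2x
image of sin 2x: 26sin 2x
the matrix is diagonal; its diagonal is (-2, 1/2, 1/2, 26, 26)
for a triangular matrix the eigenvalues are the diagonal entries, with algebraic multiplicity their repetition count

λ = -2 (multiplicity 1), λ = 1/2 (multiplicity 2), λ = 26 (multiplicity 2)


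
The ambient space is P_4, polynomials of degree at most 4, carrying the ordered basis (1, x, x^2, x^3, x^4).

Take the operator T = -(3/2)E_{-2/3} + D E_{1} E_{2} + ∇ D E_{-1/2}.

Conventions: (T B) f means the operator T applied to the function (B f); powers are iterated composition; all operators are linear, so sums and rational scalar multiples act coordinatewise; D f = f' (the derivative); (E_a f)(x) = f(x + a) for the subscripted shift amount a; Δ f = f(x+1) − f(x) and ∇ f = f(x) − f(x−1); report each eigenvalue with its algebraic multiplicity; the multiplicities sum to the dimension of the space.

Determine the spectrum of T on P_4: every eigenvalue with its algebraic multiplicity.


λ = -3/2 (multiplicity 5)

image of 1: -3/2
image of x: -(3/2)x + 2
image of x^2: -(3/2)x^2 + 4x + 22/3
image of x^3: -(3/2)x^3 + 6x^2 + 22x + 193/9
image of x^4: -(3/2)x^4 + 8x^3 + 44x^2 + (772/9)x + 3259/27
the matrix is upper triangular; its diagonal is (-3/2, -3/2, -3/2, -3/2, -3/2)
for a triangular matrix the eigenvalues are the diagonal entries, with algebraic multiplicity their repetition count


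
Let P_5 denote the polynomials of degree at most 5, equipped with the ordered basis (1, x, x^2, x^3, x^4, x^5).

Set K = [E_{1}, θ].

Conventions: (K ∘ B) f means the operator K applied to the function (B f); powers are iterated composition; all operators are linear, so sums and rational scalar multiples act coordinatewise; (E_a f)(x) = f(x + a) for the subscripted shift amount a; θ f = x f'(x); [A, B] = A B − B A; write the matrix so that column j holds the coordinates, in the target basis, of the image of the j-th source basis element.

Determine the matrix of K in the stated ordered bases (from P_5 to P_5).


image of 1: 0
image of x: 1
image of x^2: 2x + 2
image of x^3: 3x^2 + 6x + 3
image of x^4: 4x^3 + 12x^2 + 12x + 4
image of x^5: 5x^4 + 20x^3 + 30x^2 + 20x + 5
each image's coordinates form column j of the matrix

the matrix is [[0, 1, 2, 3, 4, 5]; [0, 0, 2, 6, 12, 20]; [0, 0, 0, 3, 12, 30]; [0, 0, 0, 0, 4, 20]; [0, 0, 0, 0, 0, 5]; [0, 0, 0, 0, 0, 0]] (rows listed top to bottom)


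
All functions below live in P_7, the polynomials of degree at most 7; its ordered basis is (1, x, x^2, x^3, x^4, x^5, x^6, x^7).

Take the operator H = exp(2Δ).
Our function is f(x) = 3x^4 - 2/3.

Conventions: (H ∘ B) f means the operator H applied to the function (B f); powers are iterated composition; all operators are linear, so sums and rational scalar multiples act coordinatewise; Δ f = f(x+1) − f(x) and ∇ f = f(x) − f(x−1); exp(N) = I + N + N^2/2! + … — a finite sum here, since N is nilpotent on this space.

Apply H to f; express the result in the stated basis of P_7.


order-1 term: 24x^3 + 36x^2 + 24x + 6
order-2 term: 72x^2 + 144x + 84
order-3 term: 96x + 144
order-4 term: 48
the series for exp(2Δ) f terminates at order 4
exp(2Δ) f = 3x^4 + 24x^3 + 108x^2 + 264x + 844/3

g(x) = 3x^4 + 24x^3 + 108x^2 + 264x + 844/3


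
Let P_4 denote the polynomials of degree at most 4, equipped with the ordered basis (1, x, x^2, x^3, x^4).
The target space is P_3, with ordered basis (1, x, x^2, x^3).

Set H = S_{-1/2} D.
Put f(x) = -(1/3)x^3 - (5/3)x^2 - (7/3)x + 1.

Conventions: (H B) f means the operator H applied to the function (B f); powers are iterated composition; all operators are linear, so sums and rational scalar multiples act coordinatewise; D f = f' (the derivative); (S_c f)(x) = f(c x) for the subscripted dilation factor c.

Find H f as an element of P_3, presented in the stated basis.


g(x) = -(1/4)x^2 + (5/3)x - 7/3

D f = -x^2 - (10/3)x - 7/3
S_{-1/2} D f = -(1/4)x^2 + (5/3)x - 7/3


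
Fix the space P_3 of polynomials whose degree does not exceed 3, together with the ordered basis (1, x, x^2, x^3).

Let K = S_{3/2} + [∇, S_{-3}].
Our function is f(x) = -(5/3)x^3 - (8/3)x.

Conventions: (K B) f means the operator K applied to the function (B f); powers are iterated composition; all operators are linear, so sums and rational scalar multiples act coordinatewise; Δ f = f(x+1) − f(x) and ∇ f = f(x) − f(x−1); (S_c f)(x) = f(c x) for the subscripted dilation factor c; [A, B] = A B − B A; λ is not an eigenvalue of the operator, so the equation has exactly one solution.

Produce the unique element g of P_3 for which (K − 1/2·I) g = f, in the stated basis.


the result is g(x) = -(40/69)x^3 - (5760/161)x^2 + (433592/483)x + 138112/21

write g with unknown coordinates in the stated basis and equate coefficients in (K − 1/2·I) g = f
solving from the highest basis element down gives g = -(40/69)x^3 - (5760/161)x^2 + (433592/483)x + 138112/21
check: K g = -(45/23)x^3 - (2880/161)x^2 + (71836/161)x + 69056/21
so K g − 1/2·g = -(5/3)x^3 - (8/3)x = f ✓


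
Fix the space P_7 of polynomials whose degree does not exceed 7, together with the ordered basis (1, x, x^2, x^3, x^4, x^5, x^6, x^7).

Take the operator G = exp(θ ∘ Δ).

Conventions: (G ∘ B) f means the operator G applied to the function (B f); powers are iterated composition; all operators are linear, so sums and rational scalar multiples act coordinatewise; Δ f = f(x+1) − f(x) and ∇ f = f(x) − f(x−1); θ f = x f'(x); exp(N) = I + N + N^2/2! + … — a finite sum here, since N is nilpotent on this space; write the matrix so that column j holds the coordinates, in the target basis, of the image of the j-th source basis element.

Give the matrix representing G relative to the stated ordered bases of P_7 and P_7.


image of 1: 1
image of x: x
image of x^2: x^2 + 2x
image of x^3: x^3 + 6x^2 + 9x
image of x^4: x^4 + 12x^3 + 48x^2 + 58x
image of x^5: x^5 + 20x^4 + 150x^3 + 470x^2 + 490x
image of x^6: x^6 + 30x^5 + 360x^4 + 2070x^3 + 5490x^2 + 5121x
image of x^7: x^7 + 42x^6 + 735x^5 + 6650x^4 + 31920x^3 + 74697x^2 + 63784x
each image's coordinates form column j of the matrix

the matrix is [[1, 0, 0, 0, 0, 0, 0, 0]; [0, 1, 2, 9, 58, 490, 5121, 63784]; [0, 0, 1, 6, 48, 470, 5490, 74697]; [0, 0, 0, 1, 12, 150, 2070, 31920]; [0, 0, 0, 0, 1, 20, 360, 6650]; [0, 0, 0, 0, 0, 1, 30, 735]; [0, 0, 0, 0, 0, 0, 1, 42]; [0, 0, 0, 0, 0, 0, 0, 1]] (rows listed top to bottom)


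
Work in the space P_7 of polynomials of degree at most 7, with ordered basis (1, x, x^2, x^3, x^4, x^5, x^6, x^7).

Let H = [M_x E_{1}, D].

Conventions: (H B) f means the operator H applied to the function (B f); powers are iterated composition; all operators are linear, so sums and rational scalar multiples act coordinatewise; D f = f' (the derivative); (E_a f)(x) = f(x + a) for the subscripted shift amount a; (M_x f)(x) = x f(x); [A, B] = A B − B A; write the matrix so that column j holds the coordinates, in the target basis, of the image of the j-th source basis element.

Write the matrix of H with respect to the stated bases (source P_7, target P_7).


the matrix is [[-1, -1, -1, -1, -1, -1, -1, -1]; [0, -1, -2, -3, -4, -5, -6, -7]; [0, 0, -1, -3, -6, -10, -15, -21]; [0, 0, 0, -1, -4, -10, -20, -35]; [0, 0, 0, 0, -1, -5, -15, -35]; [0, 0, 0, 0, 0, -1, -6, -21]; [0, 0, 0, 0, 0, 0, -1, -7]; [0, 0, 0, 0, 0, 0, 0, -1]] (rows listed top to bottom)

image of 1: -1
image of x: -x - 1
image of x^2: -x^2 - 2x - 1
image of x^3: -x^3 - 3x^2 - 3x - 1
image of x^4: -x^4 - 4x^3 - 6x^2 - 4x - 1
image of x^5: -x^5 - 5x^4 - 10x^3 - 10x^2 - 5x - 1
image of x^6: -x^6 - 6x^5 - 15x^4 - 20x^3 - 15x^2 - 6x - 1
image of x^7: -x^7 - 7x^6 - 21x^5 - 35x^4 - 35x^3 - 21x^2 - 7x - 1
each image's coordinates form column j of the matrix


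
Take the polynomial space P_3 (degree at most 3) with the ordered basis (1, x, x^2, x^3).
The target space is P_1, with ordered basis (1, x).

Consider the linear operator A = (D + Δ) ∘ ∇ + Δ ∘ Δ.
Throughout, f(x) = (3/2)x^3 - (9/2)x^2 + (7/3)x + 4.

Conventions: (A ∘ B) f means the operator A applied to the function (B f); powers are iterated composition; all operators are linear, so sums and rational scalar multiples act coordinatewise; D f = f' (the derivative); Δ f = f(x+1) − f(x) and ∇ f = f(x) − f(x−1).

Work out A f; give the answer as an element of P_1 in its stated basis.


the result is g(x) = 27x - 45/2

∇ f = (9/2)x^2 - (27/2)x + 25/3
D ∇ f = 9x - 27/2
Δ ∇ f = 9x - 9
(D + Δ) ∇ f = 18x - 45/2
Δ f = (9/2)x^2 - (9/2)x - 2/3
Δ Δ f = 9x
((D + Δ) ∘ ∇ + Δ ∘ Δ) f = 27x - 45/2


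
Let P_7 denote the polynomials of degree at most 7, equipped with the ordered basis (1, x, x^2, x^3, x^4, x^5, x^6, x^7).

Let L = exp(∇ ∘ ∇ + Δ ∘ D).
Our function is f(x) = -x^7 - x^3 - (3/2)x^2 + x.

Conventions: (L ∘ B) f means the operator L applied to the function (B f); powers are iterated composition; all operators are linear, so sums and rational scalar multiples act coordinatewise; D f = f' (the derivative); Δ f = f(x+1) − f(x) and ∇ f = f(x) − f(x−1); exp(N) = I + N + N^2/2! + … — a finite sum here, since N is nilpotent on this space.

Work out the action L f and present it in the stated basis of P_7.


g(x) = -x^7 - 84x^5 + 105x^4 - 2311x^3 + (6087/2)x^2 - 15397x + 9146

order-1 term: -84x^5 + 105x^4 - 630x^3 + 525x^2 - 488x + 116
order-2 term: -1680x^3 + 2520x^2 - 8190x + 3990
order-3 term: -6720x + 5040
the series for exp(∇ ∘ ∇ + Δ ∘ D) f terminates at order 3
exp(∇ ∘ ∇ + Δ ∘ D) f = -x^7 - 84x^5 + 105x^4 - 2311x^3 + (6087/2)x^2 - 15397x + 9146


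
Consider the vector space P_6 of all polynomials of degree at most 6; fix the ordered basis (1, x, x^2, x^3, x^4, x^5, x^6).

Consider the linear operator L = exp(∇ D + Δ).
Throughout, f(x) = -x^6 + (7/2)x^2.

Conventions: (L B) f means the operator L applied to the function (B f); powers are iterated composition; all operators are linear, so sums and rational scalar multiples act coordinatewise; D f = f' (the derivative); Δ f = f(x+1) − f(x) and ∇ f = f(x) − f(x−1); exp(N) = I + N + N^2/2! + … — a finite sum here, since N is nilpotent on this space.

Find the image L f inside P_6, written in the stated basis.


order-1 term: -6x^5 - 45x^4 + 40x^3 - 75x^2 + 31x + 7/2
order-2 term: -15x^4 - 180x^3 - 285x^2 + 210x - 475/2
order-3 term: -20x^3 - 270x^2 - 690x - 120
order-4 term: -15x^2 - 180x - 365
order-5 term: -6x - 45
order-6 term: -1
the series for exp(∇ D + Δ) f terminates at order 6
exp(∇ D + Δ) f = -x^6 - 6x^5 - 60x^4 - 160x^3 - (1283/2)x^2 - 635x - 765

g(x) = -x^6 - 6x^5 - 60x^4 - 160x^3 - (1283/2)x^2 - 635x - 765


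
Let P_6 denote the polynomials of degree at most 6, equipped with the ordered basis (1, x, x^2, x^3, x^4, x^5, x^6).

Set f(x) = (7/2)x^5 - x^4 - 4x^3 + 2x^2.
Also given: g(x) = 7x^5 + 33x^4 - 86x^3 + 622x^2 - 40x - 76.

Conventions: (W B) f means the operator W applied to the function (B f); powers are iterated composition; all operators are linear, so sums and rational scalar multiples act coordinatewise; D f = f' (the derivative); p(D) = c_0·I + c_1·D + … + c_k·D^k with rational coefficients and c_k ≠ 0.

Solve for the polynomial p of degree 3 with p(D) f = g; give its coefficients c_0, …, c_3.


p(D) = 2·I + 2·D − D^2 + 3·D^3, i.e. c_0 = 2, c_1 = 2, c_2 = -1, c_3 = 3

D^0 f = (7/2)x^5 - x^4 - 4x^3 + 2x^2
D^1 f = (35/2)x^4 - 4x^3 - 12x^2 + 4x
D^2 f = 70x^3 - 12x^2 - 24x + 4
D^3 f = 210x^2 - 24x - 24
matching coefficients of g against c_0 f + c_1 Df + … from the top degree down determines the c_i
solution: c_0 = 2, c_1 = 2, c_2 = -1, c_3 = 3


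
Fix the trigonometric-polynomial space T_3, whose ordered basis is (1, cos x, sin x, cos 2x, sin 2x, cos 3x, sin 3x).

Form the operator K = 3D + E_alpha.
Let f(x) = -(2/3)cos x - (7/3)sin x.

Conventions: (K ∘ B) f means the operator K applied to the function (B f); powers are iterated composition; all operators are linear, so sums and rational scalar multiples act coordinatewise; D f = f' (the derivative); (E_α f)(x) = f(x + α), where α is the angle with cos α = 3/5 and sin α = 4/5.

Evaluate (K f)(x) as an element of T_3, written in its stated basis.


D f = -(7/3)cos x + (2/3)sin x
(3D) f = -7cos x + 2sin x
E_alpha f = -(34/15)cos x - (13/15)sin x
(3D + E_alpha) f = -(139/15)cos x + (17/15)sin x

g(x) = -(139/15)cos x + (17/15)sin x


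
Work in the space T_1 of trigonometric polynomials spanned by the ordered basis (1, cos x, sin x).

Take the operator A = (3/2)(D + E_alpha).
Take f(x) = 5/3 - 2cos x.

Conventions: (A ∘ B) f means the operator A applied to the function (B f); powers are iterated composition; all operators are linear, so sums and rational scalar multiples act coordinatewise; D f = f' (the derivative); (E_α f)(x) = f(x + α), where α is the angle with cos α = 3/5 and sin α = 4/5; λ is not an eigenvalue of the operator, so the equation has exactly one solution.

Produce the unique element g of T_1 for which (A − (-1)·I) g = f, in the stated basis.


write g with unknown coordinates in the stated basis and equate coefficients in (A − (-1)·I) g = f
solving from the highest basis element down gives g = 2/3 - (38/109)cos x - (54/109)sin x
check: A g = 1 - (180/109)cos x + (54/109)sin x
so A g − (-1)·g = 5/3 - 2cos x = f ✓

the result is g(x) = 2/3 - (38/109)cos x - (54/109)sin x


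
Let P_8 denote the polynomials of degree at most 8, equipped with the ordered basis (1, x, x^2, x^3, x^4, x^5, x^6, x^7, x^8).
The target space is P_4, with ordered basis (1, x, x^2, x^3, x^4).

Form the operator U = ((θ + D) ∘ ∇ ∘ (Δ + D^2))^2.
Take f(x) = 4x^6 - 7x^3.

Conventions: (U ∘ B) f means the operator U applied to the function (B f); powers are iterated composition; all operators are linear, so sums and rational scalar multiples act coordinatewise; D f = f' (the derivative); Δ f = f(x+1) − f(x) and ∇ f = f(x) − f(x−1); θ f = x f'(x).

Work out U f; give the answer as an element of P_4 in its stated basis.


Δ f = 24x^5 + 60x^4 + 80x^3 + 39x^2 + 3x - 3
D f = 24x^5 - 21x^2
D D f = 120x^4 - 42x
(Δ + D^2) f = 24x^5 + 180x^4 + 80x^3 + 39x^2 - 39x - 3
∇ (Δ + D^2) f = 120x^4 + 480x^3 - 600x^2 + 438x - 154
θ ∇ (Δ + D^2) f = 480x^4 + 1440x^3 - 1200x^2 + 438x
D ∇ (Δ + D^2) f = 480x^3 + 1440x^2 - 1200x + 438
(θ + D) ∇ (Δ + D^2) f = 480x^4 + 1920x^3 + 240x^2 - 762x + 438
Δ ((θ + D) ∘ ∇ ∘ (Δ + D^2)) f = 1920x^3 + 8640x^2 + 8160x + 1878
D ((θ + D) ∘ ∇ ∘ (Δ + D^2)) f = 1920x^3 + 5760x^2 + 480x - 762
D D ((θ + D) ∘ ∇ ∘ (Δ + D^2)) f = 5760x^2 + 11520x + 480
(Δ + D^2) ((θ + D) ∘ ∇ ∘ (Δ + D^2)) f = 1920x^3 + 14400x^2 + 19680x + 2358
∇ (Δ + D^2) ((θ + D) ∘ ∇ ∘ (Δ + D^2)) f = 5760x^2 + 23040x + 7200
θ ∇ (Δ + D^2) ((θ + D) ∘ ∇ ∘ (Δ + D^2)) f = 11520x^2 + 23040x
D ∇ (Δ + D^2) ((θ + D) ∘ ∇ ∘ (Δ + D^2)) f = 11520x + 23040
(θ + D) ∇ (Δ + D^2) ((θ + D) ∘ ∇ ∘ (Δ + D^2)) f = 11520x^2 + 34560x + 23040

the image equals g(x) = 11520x^2 + 34560x + 23040


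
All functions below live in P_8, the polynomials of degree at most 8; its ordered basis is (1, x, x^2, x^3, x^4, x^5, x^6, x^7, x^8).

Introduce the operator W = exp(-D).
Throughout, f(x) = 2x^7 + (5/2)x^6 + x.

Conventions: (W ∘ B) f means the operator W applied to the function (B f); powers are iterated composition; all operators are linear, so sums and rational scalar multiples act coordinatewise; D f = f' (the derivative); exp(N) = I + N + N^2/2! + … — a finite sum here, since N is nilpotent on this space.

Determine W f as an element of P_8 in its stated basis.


order-1 term: -14x^6 - 15x^5 - 1
order-2 term: 42x^5 + (75/2)x^4
order-3 term: -70x^4 - 50x^3
order-4 term: 70x^3 + (75/2)x^2
order-5 term: -42x^2 - 15x
order-6 term: 14x + 5/2
order-7 term: -2
the series for exp(-D) f terminates at order 7
exp(-D) f = 2x^7 - (23/2)x^6 + 27x^5 - (65/2)x^4 + 20x^3 - (9/2)x^2 - 1/2

the image equals g(x) = 2x^7 - (23/2)x^6 + 27x^5 - (65/2)x^4 + 20x^3 - (9/2)x^2 - 1/2


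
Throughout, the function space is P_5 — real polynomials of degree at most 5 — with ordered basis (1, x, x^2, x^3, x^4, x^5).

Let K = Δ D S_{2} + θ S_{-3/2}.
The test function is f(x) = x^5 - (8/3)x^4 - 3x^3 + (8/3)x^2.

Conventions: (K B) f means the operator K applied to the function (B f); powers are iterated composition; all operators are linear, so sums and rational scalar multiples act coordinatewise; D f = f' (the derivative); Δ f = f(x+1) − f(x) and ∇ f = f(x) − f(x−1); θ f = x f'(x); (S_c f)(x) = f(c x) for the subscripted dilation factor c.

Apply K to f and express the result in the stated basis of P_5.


S_{2} f = 32x^5 - (128/3)x^4 - 24x^3 + (32/3)x^2
D S_{2} f = 160x^4 - (512/3)x^3 - 72x^2 + (64/3)x
Δ D S_{2} f = 640x^3 + 448x^2 - 16x - 184/3
S_{-3/2} f = -(243/32)x^5 - (27/2)x^4 + (81/8)x^3 + 6x^2
θ S_{-3/2} f = -(1215/32)x^5 - 54x^4 + (243/8)x^3 + 12x^2
(Δ D S_{2} + θ S_{-3/2}) f = -(1215/32)x^5 - 54x^4 + (5363/8)x^3 + 460x^2 - 16x - 184/3

g(x) = -(1215/32)x^5 - 54x^4 + (5363/8)x^3 + 460x^2 - 16x - 184/3


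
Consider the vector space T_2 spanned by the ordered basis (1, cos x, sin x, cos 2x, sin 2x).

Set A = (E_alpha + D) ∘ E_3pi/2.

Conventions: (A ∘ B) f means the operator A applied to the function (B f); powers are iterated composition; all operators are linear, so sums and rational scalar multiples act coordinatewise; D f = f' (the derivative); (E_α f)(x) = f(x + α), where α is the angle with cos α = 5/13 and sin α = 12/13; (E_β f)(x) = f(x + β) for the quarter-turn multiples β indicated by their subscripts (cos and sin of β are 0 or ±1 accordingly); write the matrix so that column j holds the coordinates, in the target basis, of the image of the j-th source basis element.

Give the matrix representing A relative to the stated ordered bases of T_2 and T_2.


image of 1: 1
image of cos x: (25/13)cos x + (5/13)sin x
image of sin x: -(5/13)cos x + (25/13)sin x
image of cos 2x: (119/169)cos 2x + (458/169)sin 2x
image of sin 2x: -(458/169)cos 2x + (119/169)sin 2x
each image's coordinates form column j of the matrix

the matrix is [[1, 0, 0, 0, 0]; [0, 25/13, -5/13, 0, 0]; [0, 5/13, 25/13, 0, 0]; [0, 0, 0, 119/169, -458/169]; [0, 0, 0, 458/169, 119/169]] (rows listed top to bottom)
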